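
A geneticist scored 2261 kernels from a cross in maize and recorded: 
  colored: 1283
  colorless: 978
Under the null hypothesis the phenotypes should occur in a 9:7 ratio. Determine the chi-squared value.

Expected counts for N = 2261 under a 9:7 ratio (total parts = 16):
  colored: 2261 × 9/16 = 1271.8125
  colorless: 2261 × 7/16 = 989.1875
χ² = Σ (O − E)² / E
  colored: (1283 − 1271.8125)² / 1271.8125 = 0.0984
  colorless: (978 − 989.1875)² / 989.1875 = 0.1265
χ² = 0.0984 + 0.1265 = 0.2249 ≈ 0.225

0.225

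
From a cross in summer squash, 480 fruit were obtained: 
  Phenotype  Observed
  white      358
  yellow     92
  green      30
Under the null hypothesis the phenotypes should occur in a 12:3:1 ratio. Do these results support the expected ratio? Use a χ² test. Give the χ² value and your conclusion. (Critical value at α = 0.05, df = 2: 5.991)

The 12:3:1 ratio has 16 parts, so with N = 480 the expected counts are:
  white: 480 × 12/16 = 360
  yellow: 480 × 3/16 = 90
  green: 480 × 1/16 = 30
χ² = Σ (O − E)² / E
  white: (358 − 360)² / 360 = 0.0111
  yellow: (92 − 90)² / 90 = 0.0444
  green: (30 − 30)² / 30 = 0.0000
χ² = 0.0111 + 0.0444 + 0.0000 = 0.0555 ≈ 0.056
Degrees of freedom = 3 − 1 = 2; critical value at α = 0.05 is 5.991.
Since 0.056 < 5.991, we fail to reject the null hypothesis — the data are consistent with the 12:3:1 ratio.

0.056; consistent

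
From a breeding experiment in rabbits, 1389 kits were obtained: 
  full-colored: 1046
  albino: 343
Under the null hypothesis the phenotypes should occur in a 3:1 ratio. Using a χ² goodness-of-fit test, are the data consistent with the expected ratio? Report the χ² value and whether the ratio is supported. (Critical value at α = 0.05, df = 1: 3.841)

Total ratio parts = 4. Expected numbers out of 1389:
  full-colored: 1389 × 3/4 = 1041.75
  albino: 1389 × 1/4 = 347.25
χ² = Σ (O − E)² / E
  full-colored: (1046 − 1041.75)² / 1041.75 = 0.0173
  albino: (343 − 347.25)² / 347.25 = 0.0520
χ² = 0.0173 + 0.0520 = 0.0693 ≈ 0.069
Degrees of freedom = 2 − 1 = 1; critical value at α = 0.05 is 3.841.
Since 0.069 < 3.841, we fail to reject the null hypothesis — the data are consistent with the 3:1 ratio.

0.069; consistent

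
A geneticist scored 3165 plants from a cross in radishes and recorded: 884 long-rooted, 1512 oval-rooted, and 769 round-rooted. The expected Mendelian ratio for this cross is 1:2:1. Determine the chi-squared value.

14.639

Expected counts for N = 3165 under a 1:2:1 ratio (total parts = 4):
  long-rooted: 3165 × 1/4 = 791.25
  oval-rooted: 3165 × 2/4 = 1582.5
  round-rooted: 3165 × 1/4 = 791.25
χ² = Σ (O − E)² / E
  long-rooted: (884 − 791.25)² / 791.25 = 10.8721
  oval-rooted: (1512 − 1582.5)² / 1582.5 = 3.1408
  round-rooted: (769 − 791.25)² / 791.25 = 0.6257
χ² = 10.8721 + 3.1408 + 0.6257 = 14.6386 ≈ 14.639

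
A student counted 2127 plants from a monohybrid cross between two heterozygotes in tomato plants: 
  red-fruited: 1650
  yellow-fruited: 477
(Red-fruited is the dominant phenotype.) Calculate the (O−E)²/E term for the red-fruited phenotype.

For a monohybrid cross between heterozygotes with complete dominance, the expected phenotypic ratio is 3:1.
Under the 3:1 hypothesis (Σ ratio = 4, N = 2127):
  red-fruited: 2127 × 3/4 = 1595.25
  yellow-fruited: 2127 × 1/4 = 531.75
Contribution of red-fruited: (1650 − 1595.25)² / 1595.25 = 1.8791

1.879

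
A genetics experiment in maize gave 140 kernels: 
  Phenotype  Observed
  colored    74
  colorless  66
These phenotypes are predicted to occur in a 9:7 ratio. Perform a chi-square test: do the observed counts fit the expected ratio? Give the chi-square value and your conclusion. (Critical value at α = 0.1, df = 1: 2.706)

The 9:7 ratio has 16 parts, so with N = 140 the expected counts are:
  colored: 140 × 9/16 = 78.75
  colorless: 140 × 7/16 = 61.25
χ² = Σ (O − E)² / E
  colored: (74 − 78.75)² / 78.75 = 0.2865
  colorless: (66 − 61.25)² / 61.25 = 0.3684
χ² = 0.2865 + 0.3684 = 0.6549 ≈ 0.655
Degrees of freedom = 2 − 1 = 1; critical value at α = 0.1 is 2.706.
Since 0.655 < 2.706, we fail to reject the null hypothesis — the data are consistent with the 9:7 ratio.

0.655; consistent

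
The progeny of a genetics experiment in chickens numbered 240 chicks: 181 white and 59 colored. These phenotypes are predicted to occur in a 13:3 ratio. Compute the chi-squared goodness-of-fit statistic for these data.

5.361

Expected counts for N = 240 under a 13:3 ratio (total parts = 16):
  white: 240 × 13/16 = 195
  colored: 240 × 3/16 = 45
χ² = Σ (O − E)² / E
  white: (181 − 195)² / 195 = 1.0051
  colored: (59 − 45)² / 45 = 4.3556
χ² = 1.0051 + 4.3556 = 5.3607 ≈ 5.361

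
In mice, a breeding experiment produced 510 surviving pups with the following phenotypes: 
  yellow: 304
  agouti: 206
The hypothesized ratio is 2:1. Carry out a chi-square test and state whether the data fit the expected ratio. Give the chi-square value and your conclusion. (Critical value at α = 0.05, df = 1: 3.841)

11.435; not consistent

Under the 2:1 hypothesis (Σ ratio = 3, N = 510):
  yellow: 510 × 2/3 = 340
  agouti: 510 × 1/3 = 170
χ² = Σ (O − E)² / E
  yellow: (304 − 340)² / 340 = 3.8118
  agouti: (206 − 170)² / 170 = 7.6235
χ² = 3.8118 + 7.6235 = 11.4353 ≈ 11.435
Degrees of freedom = 2 − 1 = 1; critical value at α = 0.05 is 3.841.
Since 11.435 > 3.841, we reject the null hypothesis — the data do not fit the 2:1 ratio.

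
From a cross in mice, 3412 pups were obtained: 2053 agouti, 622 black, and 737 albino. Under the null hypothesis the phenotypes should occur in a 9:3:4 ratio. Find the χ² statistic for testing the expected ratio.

25.588

Under the 9:3:4 hypothesis (Σ ratio = 16, N = 3412):
  agouti: 3412 × 9/16 = 1919.25
  black: 3412 × 3/16 = 639.75
  albino: 3412 × 4/16 = 853
χ² = Σ (O − E)² / E
  agouti: (2053 − 1919.25)² / 1919.25 = 9.3209
  black: (622 − 639.75)² / 639.75 = 0.4925
  albino: (737 − 853)² / 853 = 15.7749
χ² = 9.3209 + 0.4925 + 15.7749 = 25.5883 ≈ 25.588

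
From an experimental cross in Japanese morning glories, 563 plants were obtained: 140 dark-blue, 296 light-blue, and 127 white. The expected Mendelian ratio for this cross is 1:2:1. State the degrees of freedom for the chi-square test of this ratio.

2

A goodness-of-fit test with 3 phenotype classes has df = 3 − 1 = 2.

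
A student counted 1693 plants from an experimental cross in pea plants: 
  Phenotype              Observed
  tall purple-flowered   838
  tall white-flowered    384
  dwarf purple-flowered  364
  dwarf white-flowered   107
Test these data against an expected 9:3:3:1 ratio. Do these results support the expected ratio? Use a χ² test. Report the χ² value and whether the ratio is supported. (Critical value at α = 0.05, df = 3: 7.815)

34.522; not consistent

Under the 9:3:3:1 hypothesis (Σ ratio = 16, N = 1693):
  tall purple-flowered: 1693 × 9/16 = 952.3125
  tall white-flowered: 1693 × 3/16 = 317.4375
  dwarf purple-flowered: 1693 × 3/16 = 317.4375
  dwarf white-flowered: 1693 × 1/16 = 105.8125
χ² = Σ (O − E)² / E
  tall purple-flowered: (838 − 952.3125)² / 952.3125 = 13.7217
  tall white-flowered: (384 − 317.4375)² / 317.4375 = 13.9573
  dwarf purple-flowered: (364 − 317.4375)² / 317.4375 = 6.8299
  dwarf white-flowered: (107 − 105.8125)² / 105.8125 = 0.0133
χ² = 13.7217 + 13.9573 + 6.8299 + 0.0133 = 34.5222 ≈ 34.522
Degrees of freedom = 4 − 1 = 3; critical value at α = 0.05 is 7.815.
Since 34.522 > 7.815, we reject the null hypothesis — the data do not fit the 9:3:3:1 ratio.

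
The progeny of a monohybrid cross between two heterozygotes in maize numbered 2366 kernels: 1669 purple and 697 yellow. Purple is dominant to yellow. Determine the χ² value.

25.089

For a monohybrid cross between heterozygotes with complete dominance, the expected phenotypic ratio is 3:1.
Expected counts for N = 2366 under a 3:1 ratio (total parts = 4):
  purple: 2366 × 3/4 = 1774.5
  yellow: 2366 × 1/4 = 591.5
χ² = Σ (O − E)² / E
  purple: (1669 − 1774.5)² / 1774.5 = 6.2723
  yellow: (697 − 591.5)² / 591.5 = 18.8170
χ² = 6.2723 + 18.8170 = 25.0893 ≈ 25.089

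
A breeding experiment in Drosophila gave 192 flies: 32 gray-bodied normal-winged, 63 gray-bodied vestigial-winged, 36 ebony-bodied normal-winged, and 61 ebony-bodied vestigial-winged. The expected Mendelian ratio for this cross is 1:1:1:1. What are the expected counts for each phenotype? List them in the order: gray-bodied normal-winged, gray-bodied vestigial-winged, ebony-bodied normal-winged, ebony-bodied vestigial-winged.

48, 48, 48, 48

The 1:1:1:1 ratio has 4 parts, so with N = 192 the expected counts are:
  gray-bodied normal-winged: 192 × 1/4 = 48
  gray-bodied vestigial-winged: 192 × 1/4 = 48
  ebony-bodied normal-winged: 192 × 1/4 = 48
  ebony-bodied vestigial-winged: 192 × 1/4 = 48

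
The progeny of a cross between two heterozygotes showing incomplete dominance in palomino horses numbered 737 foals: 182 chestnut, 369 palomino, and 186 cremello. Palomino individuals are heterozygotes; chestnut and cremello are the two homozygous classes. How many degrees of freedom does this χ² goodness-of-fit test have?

With incomplete dominance, a heterozygote × heterozygote cross gives a 1:2:1 phenotypic ratio.
A goodness-of-fit test with 3 phenotype classes has df = 3 − 1 = 2.

2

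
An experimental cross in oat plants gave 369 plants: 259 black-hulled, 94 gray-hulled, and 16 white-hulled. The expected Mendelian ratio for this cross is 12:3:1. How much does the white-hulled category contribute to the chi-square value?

2.163

Under the 12:3:1 hypothesis (Σ ratio = 16, N = 369):
  black-hulled: 369 × 12/16 = 276.75
  gray-hulled: 369 × 3/16 = 69.1875
  white-hulled: 369 × 1/16 = 23.0625
Contribution of white-hulled: (16 − 23.0625)² / 23.0625 = 2.1628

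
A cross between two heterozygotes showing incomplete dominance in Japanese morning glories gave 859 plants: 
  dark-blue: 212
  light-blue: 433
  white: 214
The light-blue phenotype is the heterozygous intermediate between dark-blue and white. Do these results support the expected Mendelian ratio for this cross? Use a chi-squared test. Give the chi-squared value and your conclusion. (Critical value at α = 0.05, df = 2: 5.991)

0.066; consistent

With incomplete dominance, a heterozygote × heterozygote cross gives a 1:2:1 phenotypic ratio.
The 1:2:1 ratio has 4 parts, so with N = 859 the expected counts are:
  dark-blue: 859 × 1/4 = 214.75
  light-blue: 859 × 2/4 = 429.5
  white: 859 × 1/4 = 214.75
χ² = Σ (O − E)² / E
  dark-blue: (212 − 214.75)² / 214.75 = 0.0352
  light-blue: (433 − 429.5)² / 429.5 = 0.0285
  white: (214 − 214.75)² / 214.75 = 0.0026
χ² = 0.0352 + 0.0285 + 0.0026 = 0.0663 ≈ 0.066
Degrees of freedom = 3 − 1 = 2; critical value at α = 0.05 is 5.991.
Since 0.066 < 5.991, we fail to reject the null hypothesis — the data are consistent with the 1:2:1 ratio.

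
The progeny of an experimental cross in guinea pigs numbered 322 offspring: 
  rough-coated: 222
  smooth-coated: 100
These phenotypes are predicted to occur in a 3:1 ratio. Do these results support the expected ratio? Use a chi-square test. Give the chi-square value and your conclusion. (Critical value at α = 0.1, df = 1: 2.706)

The 3:1 ratio has 4 parts, so with N = 322 the expected counts are:
  rough-coated: 322 × 3/4 = 241.5
  smooth-coated: 322 × 1/4 = 80.5
χ² = Σ (O − E)² / E
  rough-coated: (222 − 241.5)² / 241.5 = 1.5745
  smooth-coated: (100 − 80.5)² / 80.5 = 4.7236
χ² = 1.5745 + 4.7236 = 6.2981 ≈ 6.298
Degrees of freedom = 2 − 1 = 1; critical value at α = 0.1 is 2.706.
Since 6.298 > 2.706, we reject the null hypothesis — the data do not fit the 3:1 ratio.

6.298; not consistent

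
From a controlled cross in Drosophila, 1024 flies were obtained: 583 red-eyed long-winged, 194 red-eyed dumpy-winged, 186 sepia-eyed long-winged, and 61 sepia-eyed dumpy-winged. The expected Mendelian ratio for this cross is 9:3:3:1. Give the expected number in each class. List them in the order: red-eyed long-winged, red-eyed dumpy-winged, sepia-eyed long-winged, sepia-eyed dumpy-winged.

576, 192, 192, 64

The 9:3:3:1 ratio has 16 parts, so with N = 1024 the expected counts are:
  red-eyed long-winged: 1024 × 9/16 = 576
  red-eyed dumpy-winged: 1024 × 3/16 = 192
  sepia-eyed long-winged: 1024 × 3/16 = 192
  sepia-eyed dumpy-winged: 1024 × 1/16 = 64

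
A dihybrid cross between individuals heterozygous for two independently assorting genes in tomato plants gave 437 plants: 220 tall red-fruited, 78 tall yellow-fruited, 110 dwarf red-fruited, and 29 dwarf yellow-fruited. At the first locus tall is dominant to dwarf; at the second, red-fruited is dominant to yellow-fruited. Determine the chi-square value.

12.615

A dihybrid F₂ with independent assortment and complete dominance at both loci gives a 9:3:3:1 phenotypic ratio.
Total ratio parts = 16. Expected numbers out of 437:
  tall red-fruited: 437 × 9/16 = 245.8125
  tall yellow-fruited: 437 × 3/16 = 81.9375
  dwarf red-fruited: 437 × 3/16 = 81.9375
  dwarf yellow-fruited: 437 × 1/16 = 27.3125
χ² = Σ (O − E)² / E
  tall red-fruited: (220 − 245.8125)² / 245.8125 = 2.7105
  tall yellow-fruited: (78 − 81.9375)² / 81.9375 = 0.1892
  dwarf red-fruited: (110 − 81.9375)² / 81.9375 = 9.6110
  dwarf yellow-fruited: (29 − 27.3125)² / 27.3125 = 0.1043
χ² = 2.7105 + 0.1892 + 9.6110 + 0.1043 = 12.615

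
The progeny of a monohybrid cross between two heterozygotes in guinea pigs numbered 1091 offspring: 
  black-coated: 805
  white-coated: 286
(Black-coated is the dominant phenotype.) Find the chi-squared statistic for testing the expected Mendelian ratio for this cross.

0.858

For a monohybrid cross between heterozygotes with complete dominance, the expected phenotypic ratio is 3:1.
Total ratio parts = 4. Expected numbers out of 1091:
  black-coated: 1091 × 3/4 = 818.25
  white-coated: 1091 × 1/4 = 272.75
χ² = Σ (O − E)² / E
  black-coated: (805 − 818.25)² / 818.25 = 0.2146
  white-coated: (286 − 272.75)² / 272.75 = 0.6437
χ² = 0.2146 + 0.6437 = 0.8583 ≈ 0.858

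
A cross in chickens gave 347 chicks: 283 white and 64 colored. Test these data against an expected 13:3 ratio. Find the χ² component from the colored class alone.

0.017

Expected counts for N = 347 under a 13:3 ratio (total parts = 16):
  white: 347 × 13/16 = 281.9375
  colored: 347 × 3/16 = 65.0625
Contribution of colored: (64 − 65.0625)² / 65.0625 = 0.0174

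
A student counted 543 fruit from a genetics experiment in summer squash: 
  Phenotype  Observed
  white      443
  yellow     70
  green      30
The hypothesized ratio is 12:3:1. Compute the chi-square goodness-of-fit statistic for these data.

13.535

Under the 12:3:1 hypothesis (Σ ratio = 16, N = 543):
  white: 543 × 12/16 = 407.25
  yellow: 543 × 3/16 = 101.8125
  green: 543 × 1/16 = 33.9375
χ² = Σ (O − E)² / E
  white: (443 − 407.25)² / 407.25 = 3.1383
  yellow: (70 − 101.8125)² / 101.8125 = 9.9402
  green: (30 − 33.9375)² / 33.9375 = 0.4568
χ² = 3.1383 + 9.9402 + 0.4568 = 13.5353 ≈ 13.535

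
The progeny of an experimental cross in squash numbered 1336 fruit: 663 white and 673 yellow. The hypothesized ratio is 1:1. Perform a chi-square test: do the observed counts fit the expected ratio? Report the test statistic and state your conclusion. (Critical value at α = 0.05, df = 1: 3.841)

0.075; consistent

Expected counts for N = 1336 under a 1:1 ratio (total parts = 2):
  white: 1336 × 1/2 = 668
  yellow: 1336 × 1/2 = 668
χ² = Σ (O − E)² / E
  white: (663 − 668)² / 668 = 0.0374
  yellow: (673 − 668)² / 668 = 0.0374
χ² = 0.0374 + 0.0374 = 0.0748 ≈ 0.075
Degrees of freedom = 2 − 1 = 1; critical value at α = 0.05 is 3.841.
Since 0.075 < 3.841, we fail to reject the null hypothesis — the data are consistent with the 1:1 ratio.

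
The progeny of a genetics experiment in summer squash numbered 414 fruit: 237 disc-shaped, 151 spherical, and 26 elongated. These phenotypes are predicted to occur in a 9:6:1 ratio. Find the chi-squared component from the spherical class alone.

0.116

Expected counts for N = 414 under a 9:6:1 ratio (total parts = 16):
  disc-shaped: 414 × 9/16 = 232.875
  spherical: 414 × 6/16 = 155.25
  elongated: 414 × 1/16 = 25.875
Contribution of spherical: (151 − 155.25)² / 155.25 = 0.1163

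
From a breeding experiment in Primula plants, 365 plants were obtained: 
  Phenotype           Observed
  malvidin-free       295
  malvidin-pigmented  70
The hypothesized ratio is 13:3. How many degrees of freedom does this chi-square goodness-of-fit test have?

A goodness-of-fit test with 2 phenotype classes has df = 2 − 1 = 1.

1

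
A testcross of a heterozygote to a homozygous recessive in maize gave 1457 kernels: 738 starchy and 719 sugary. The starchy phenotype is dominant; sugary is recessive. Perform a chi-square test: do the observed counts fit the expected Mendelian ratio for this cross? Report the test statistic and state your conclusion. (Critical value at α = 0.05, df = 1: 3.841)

0.248; consistent

A testcross of a heterozygote (Aa × aa) gives a 1:1 phenotypic ratio.
Under the 1:1 hypothesis (Σ ratio = 2, N = 1457):
  starchy: 1457 × 1/2 = 728.5
  sugary: 1457 × 1/2 = 728.5
χ² = Σ (O − E)² / E
  starchy: (738 − 728.5)² / 728.5 = 0.1239
  sugary: (719 − 728.5)² / 728.5 = 0.1239
χ² = 0.1239 + 0.1239 = 0.2478 ≈ 0.248
Degrees of freedom = 2 − 1 = 1; critical value at α = 0.05 is 3.841.
Since 0.248 < 3.841, we fail to reject the null hypothesis — the data are consistent with the 1:1 ratio.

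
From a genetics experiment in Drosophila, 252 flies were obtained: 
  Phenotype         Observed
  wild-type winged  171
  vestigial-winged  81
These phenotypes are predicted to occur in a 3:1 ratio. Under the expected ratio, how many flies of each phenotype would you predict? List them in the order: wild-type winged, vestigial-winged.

189, 63

Under the 3:1 hypothesis (Σ ratio = 4, N = 252):
  wild-type winged: 252 × 3/4 = 189
  vestigial-winged: 252 × 1/4 = 63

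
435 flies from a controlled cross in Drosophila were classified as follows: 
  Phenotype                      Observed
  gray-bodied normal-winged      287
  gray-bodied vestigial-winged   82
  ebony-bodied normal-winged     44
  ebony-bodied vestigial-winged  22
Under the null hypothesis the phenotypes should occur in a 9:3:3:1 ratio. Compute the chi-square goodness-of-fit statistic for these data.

The 9:3:3:1 ratio has 16 parts, so with N = 435 the expected counts are:
  gray-bodied normal-winged: 435 × 9/16 = 244.6875
  gray-bodied vestigial-winged: 435 × 3/16 = 81.5625
  ebony-bodied normal-winged: 435 × 3/16 = 81.5625
  ebony-bodied vestigial-winged: 435 × 1/16 = 27.1875
χ² = Σ (O − E)² / E
  gray-bodied normal-winged: (287 − 244.6875)² / 244.6875 = 7.3169
  gray-bodied vestigial-winged: (82 − 81.5625)² / 81.5625 = 0.0023
  ebony-bodied normal-winged: (44 − 81.5625)² / 81.5625 = 17.2989
  ebony-bodied vestigial-winged: (22 − 27.1875)² / 27.1875 = 0.9898
χ² = 7.3169 + 0.0023 + 17.2989 + 0.9898 = 25.6079 ≈ 25.608

25.608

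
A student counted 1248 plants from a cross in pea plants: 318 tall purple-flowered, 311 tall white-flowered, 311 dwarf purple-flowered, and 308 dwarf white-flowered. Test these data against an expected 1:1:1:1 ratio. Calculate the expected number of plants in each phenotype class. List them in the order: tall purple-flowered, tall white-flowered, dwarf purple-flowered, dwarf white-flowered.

Expected counts for N = 1248 under a 1:1:1:1 ratio (total parts = 4):
  tall purple-flowered: 1248 × 1/4 = 312
  tall white-flowered: 1248 × 1/4 = 312
  dwarf purple-flowered: 1248 × 1/4 = 312
  dwarf white-flowered: 1248 × 1/4 = 312

312, 312, 312, 312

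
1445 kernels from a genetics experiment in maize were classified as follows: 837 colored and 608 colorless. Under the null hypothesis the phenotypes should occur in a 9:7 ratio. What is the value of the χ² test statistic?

Under the 9:7 hypothesis (Σ ratio = 16, N = 1445):
  colored: 1445 × 9/16 = 812.8125
  colorless: 1445 × 7/16 = 632.1875
χ² = Σ (O − E)² / E
  colored: (837 − 812.8125)² / 812.8125 = 0.7198
  colorless: (608 − 632.1875)² / 632.1875 = 0.9254
χ² = 0.7198 + 0.9254 = 1.6452 ≈ 1.645

1.645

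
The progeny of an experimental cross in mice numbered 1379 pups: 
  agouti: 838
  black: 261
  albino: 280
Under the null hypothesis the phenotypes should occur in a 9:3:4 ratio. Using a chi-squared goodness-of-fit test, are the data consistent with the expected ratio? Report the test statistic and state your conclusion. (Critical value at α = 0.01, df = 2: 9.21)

Total ratio parts = 16. Expected numbers out of 1379:
  agouti: 1379 × 9/16 = 775.6875
  black: 1379 × 3/16 = 258.5625
  albino: 1379 × 4/16 = 344.75
χ² = Σ (O − E)² / E
  agouti: (838 − 775.6875)² / 775.6875 = 5.0057
  black: (261 − 258.5625)² / 258.5625 = 0.0230
  albino: (280 − 344.75)² / 344.75 = 12.1612
χ² = 5.0057 + 0.0230 + 12.1612 = 17.1899 ≈ 17.190
Degrees of freedom = 3 − 1 = 2; critical value at α = 0.01 is 9.21.
Since 17.190 > 9.21, we reject the null hypothesis — the data do not fit the 9:3:4 ratio.

17.190; not consistent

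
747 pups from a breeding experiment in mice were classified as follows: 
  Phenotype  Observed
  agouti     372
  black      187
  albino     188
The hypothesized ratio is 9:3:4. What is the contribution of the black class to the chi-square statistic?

Under the 9:3:4 hypothesis (Σ ratio = 16, N = 747):
  agouti: 747 × 9/16 = 420.1875
  black: 747 × 3/16 = 140.0625
  albino: 747 × 4/16 = 186.75
Contribution of black: (187 − 140.0625)² / 140.0625 = 15.7296

15.730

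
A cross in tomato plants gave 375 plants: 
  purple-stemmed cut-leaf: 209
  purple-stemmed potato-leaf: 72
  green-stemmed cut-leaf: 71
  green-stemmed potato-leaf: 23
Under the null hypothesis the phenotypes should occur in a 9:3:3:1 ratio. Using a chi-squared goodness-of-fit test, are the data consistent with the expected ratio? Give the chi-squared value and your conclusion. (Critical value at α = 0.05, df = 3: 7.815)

Total ratio parts = 16. Expected numbers out of 375:
  purple-stemmed cut-leaf: 375 × 9/16 = 210.9375
  purple-stemmed potato-leaf: 375 × 3/16 = 70.3125
  green-stemmed cut-leaf: 375 × 3/16 = 70.3125
  green-stemmed potato-leaf: 375 × 1/16 = 23.4375
χ² = Σ (O − E)² / E
  purple-stemmed cut-leaf: (209 − 210.9375)² / 210.9375 = 0.0178
  purple-stemmed potato-leaf: (72 − 70.3125)² / 70.3125 = 0.0405
  green-stemmed cut-leaf: (71 − 70.3125)² / 70.3125 = 0.0067
  green-stemmed potato-leaf: (23 − 23.4375)² / 23.4375 = 0.0082
χ² = 0.0178 + 0.0405 + 0.0067 + 0.0082 = 0.0732 ≈ 0.073
Degrees of freedom = 4 − 1 = 3; critical value at α = 0.05 is 7.815.
Since 0.073 < 7.815, we fail to reject the null hypothesis — the data are consistent with the 9:3:3:1 ratio.

0.073; consistent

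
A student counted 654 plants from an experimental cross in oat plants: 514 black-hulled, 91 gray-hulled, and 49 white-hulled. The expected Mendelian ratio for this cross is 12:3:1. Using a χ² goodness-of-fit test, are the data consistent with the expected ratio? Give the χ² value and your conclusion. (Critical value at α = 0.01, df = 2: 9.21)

Total ratio parts = 16. Expected numbers out of 654:
  black-hulled: 654 × 12/16 = 490.5
  gray-hulled: 654 × 3/16 = 122.625
  white-hulled: 654 × 1/16 = 40.875
χ² = Σ (O − E)² / E
  black-hulled: (514 − 490.5)² / 490.5 = 1.1259
  gray-hulled: (91 − 122.625)² / 122.625 = 8.1561
  white-hulled: (49 − 40.875)² / 40.875 = 1.6151
χ² = 1.1259 + 8.1561 + 1.6151 = 10.8971 ≈ 10.897
Degrees of freedom = 3 − 1 = 2; critical value at α = 0.01 is 9.21.
Since 10.897 > 9.21, we reject the null hypothesis — the data do not fit the 12:3:1 ratio.

10.897; not consistent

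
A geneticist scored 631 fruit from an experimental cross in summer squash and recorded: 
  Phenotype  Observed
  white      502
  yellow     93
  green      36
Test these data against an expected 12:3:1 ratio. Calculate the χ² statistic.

7.462

Under the 12:3:1 hypothesis (Σ ratio = 16, N = 631):
  white: 631 × 12/16 = 473.25
  yellow: 631 × 3/16 = 118.3125
  green: 631 × 1/16 = 39.4375
χ² = Σ (O − E)² / E
  white: (502 − 473.25)² / 473.25 = 1.7466
  yellow: (93 − 118.3125)² / 118.3125 = 5.4155
  green: (36 − 39.4375)² / 39.4375 = 0.2996
χ² = 1.7466 + 5.4155 + 0.2996 = 7.4617 ≈ 7.462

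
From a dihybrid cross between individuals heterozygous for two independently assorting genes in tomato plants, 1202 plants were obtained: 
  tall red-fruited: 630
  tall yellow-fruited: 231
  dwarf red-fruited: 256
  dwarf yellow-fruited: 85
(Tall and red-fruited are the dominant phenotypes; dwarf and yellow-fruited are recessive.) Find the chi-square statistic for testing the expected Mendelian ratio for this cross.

A dihybrid F₂ with independent assortment and complete dominance at both loci gives a 9:3:3:1 phenotypic ratio.
The 9:3:3:1 ratio has 16 parts, so with N = 1202 the expected counts are:
  tall red-fruited: 1202 × 9/16 = 676.125
  tall yellow-fruited: 1202 × 3/16 = 225.375
  dwarf red-fruited: 1202 × 3/16 = 225.375
  dwarf yellow-fruited: 1202 × 1/16 = 75.125
χ² = Σ (O − E)² / E
  tall red-fruited: (630 − 676.125)² / 676.125 = 3.1466
  tall yellow-fruited: (231 − 225.375)² / 225.375 = 0.1404
  dwarf red-fruited: (256 − 225.375)² / 225.375 = 4.1615
  dwarf yellow-fruited: (85 − 75.125)² / 75.125 = 1.2980
χ² = 3.1466 + 0.1404 + 4.1615 + 1.2980 = 8.7465 ≈ 8.747

8.747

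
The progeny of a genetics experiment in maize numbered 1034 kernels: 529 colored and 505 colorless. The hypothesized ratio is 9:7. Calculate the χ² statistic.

Under the 9:7 hypothesis (Σ ratio = 16, N = 1034):
  colored: 1034 × 9/16 = 581.625
  colorless: 1034 × 7/16 = 452.375
χ² = Σ (O − E)² / E
  colored: (529 − 581.625)² / 581.625 = 4.7615
  colorless: (505 − 452.375)² / 452.375 = 6.1219
χ² = 4.7615 + 6.1219 = 10.8834 ≈ 10.883

10.883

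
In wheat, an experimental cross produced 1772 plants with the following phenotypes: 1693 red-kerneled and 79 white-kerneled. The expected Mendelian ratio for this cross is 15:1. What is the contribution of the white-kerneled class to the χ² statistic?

Total ratio parts = 16. Expected numbers out of 1772:
  red-kerneled: 1772 × 15/16 = 1661.25
  white-kerneled: 1772 × 1/16 = 110.75
Contribution of white-kerneled: (79 − 110.75)² / 110.75 = 9.1021

9.102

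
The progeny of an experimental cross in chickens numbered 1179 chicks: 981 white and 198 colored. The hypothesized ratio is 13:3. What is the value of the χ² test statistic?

Under the 13:3 hypothesis (Σ ratio = 16, N = 1179):
  white: 1179 × 13/16 = 957.9375
  colored: 1179 × 3/16 = 221.0625
χ² = Σ (O − E)² / E
  white: (981 − 957.9375)² / 957.9375 = 0.5552
  colored: (198 − 221.0625)² / 221.0625 = 2.4060
χ² = 0.5552 + 2.4060 = 2.9612 ≈ 2.961

2.961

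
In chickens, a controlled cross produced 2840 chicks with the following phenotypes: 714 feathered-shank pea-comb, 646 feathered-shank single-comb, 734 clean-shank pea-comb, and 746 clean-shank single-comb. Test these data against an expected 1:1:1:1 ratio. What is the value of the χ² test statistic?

Expected counts for N = 2840 under a 1:1:1:1 ratio (total parts = 4):
  feathered-shank pea-comb: 2840 × 1/4 = 710
  feathered-shank single-comb: 2840 × 1/4 = 710
  clean-shank pea-comb: 2840 × 1/4 = 710
  clean-shank single-comb: 2840 × 1/4 = 710
χ² = Σ (O − E)² / E
  feathered-shank pea-comb: (714 − 710)² / 710 = 0.0225
  feathered-shank single-comb: (646 − 710)² / 710 = 5.7690
  clean-shank pea-comb: (734 − 710)² / 710 = 0.8113
  clean-shank single-comb: (746 − 710)² / 710 = 1.8254
χ² = 0.0225 + 5.7690 + 0.8113 + 1.8254 = 8.4282 ≈ 8.428

8.428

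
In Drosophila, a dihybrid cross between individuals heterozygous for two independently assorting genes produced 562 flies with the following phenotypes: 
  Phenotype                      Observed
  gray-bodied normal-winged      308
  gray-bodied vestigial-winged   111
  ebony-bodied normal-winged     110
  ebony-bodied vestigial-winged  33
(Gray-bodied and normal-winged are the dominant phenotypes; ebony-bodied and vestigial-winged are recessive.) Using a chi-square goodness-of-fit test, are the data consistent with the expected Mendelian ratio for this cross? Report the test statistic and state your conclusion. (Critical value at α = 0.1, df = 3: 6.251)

A dihybrid F₂ with independent assortment and complete dominance at both loci gives a 9:3:3:1 phenotypic ratio.
The 9:3:3:1 ratio has 16 parts, so with N = 562 the expected counts are:
  gray-bodied normal-winged: 562 × 9/16 = 316.125
  gray-bodied vestigial-winged: 562 × 3/16 = 105.375
  ebony-bodied normal-winged: 562 × 3/16 = 105.375
  ebony-bodied vestigial-winged: 562 × 1/16 = 35.125
χ² = Σ (O − E)² / E
  gray-bodied normal-winged: (308 − 316.125)² / 316.125 = 0.2088
  gray-bodied vestigial-winged: (111 − 105.375)² / 105.375 = 0.3003
  ebony-bodied normal-winged: (110 − 105.375)² / 105.375 = 0.2030
  ebony-bodied vestigial-winged: (33 − 35.125)² / 35.125 = 0.1286
χ² = 0.2088 + 0.3003 + 0.2030 + 0.1286 = 0.8407 ≈ 0.841
Degrees of freedom = 4 − 1 = 3; critical value at α = 0.1 is 6.251.
Since 0.841 < 6.251, we fail to reject the null hypothesis — the data are consistent with the 9:3:3:1 ratio.

0.841; consistent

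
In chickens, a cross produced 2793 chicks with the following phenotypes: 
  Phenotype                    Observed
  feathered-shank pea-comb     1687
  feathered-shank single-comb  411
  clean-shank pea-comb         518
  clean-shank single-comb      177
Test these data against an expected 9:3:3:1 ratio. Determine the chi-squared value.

The 9:3:3:1 ratio has 16 parts, so with N = 2793 the expected counts are:
  feathered-shank pea-comb: 2793 × 9/16 = 1571.0625
  feathered-shank single-comb: 2793 × 3/16 = 523.6875
  clean-shank pea-comb: 2793 × 3/16 = 523.6875
  clean-shank single-comb: 2793 × 1/16 = 174.5625
χ² = Σ (O − E)² / E
  feathered-shank pea-comb: (1687 − 1571.0625)² / 1571.0625 = 8.5557
  feathered-shank single-comb: (411 − 523.6875)² / 523.6875 = 24.2482
  clean-shank pea-comb: (518 − 523.6875)² / 523.6875 = 0.0618
  clean-shank single-comb: (177 − 174.5625)² / 174.5625 = 0.0340
χ² = 8.5557 + 24.2482 + 0.0618 + 0.0340 = 32.8997 ≈ 32.900

32.900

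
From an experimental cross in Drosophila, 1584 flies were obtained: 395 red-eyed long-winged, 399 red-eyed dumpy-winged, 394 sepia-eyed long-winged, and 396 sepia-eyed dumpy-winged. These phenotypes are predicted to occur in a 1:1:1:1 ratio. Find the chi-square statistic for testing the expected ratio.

0.035

The 1:1:1:1 ratio has 4 parts, so with N = 1584 the expected counts are:
  red-eyed long-winged: 1584 × 1/4 = 396
  red-eyed dumpy-winged: 1584 × 1/4 = 396
  sepia-eyed long-winged: 1584 × 1/4 = 396
  sepia-eyed dumpy-winged: 1584 × 1/4 = 396
χ² = Σ (O − E)² / E
  red-eyed long-winged: (395 − 396)² / 396 = 0.0025
  red-eyed dumpy-winged: (399 − 396)² / 396 = 0.0227
  sepia-eyed long-winged: (394 − 396)² / 396 = 0.0101
  sepia-eyed dumpy-winged: (396 − 396)² / 396 = 0.0000
χ² = 0.0025 + 0.0227 + 0.0101 + 0.0000 = 0.0353 ≈ 0.035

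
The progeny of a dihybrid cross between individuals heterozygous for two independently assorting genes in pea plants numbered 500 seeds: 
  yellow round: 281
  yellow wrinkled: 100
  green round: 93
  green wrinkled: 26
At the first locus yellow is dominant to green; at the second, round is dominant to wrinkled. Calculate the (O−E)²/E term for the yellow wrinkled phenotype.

A dihybrid F₂ with independent assortment and complete dominance at both loci gives a 9:3:3:1 phenotypic ratio.
Expected counts for N = 500 under a 9:3:3:1 ratio (total parts = 16):
  yellow round: 500 × 9/16 = 281.25
  yellow wrinkled: 500 × 3/16 = 93.75
  green round: 500 × 3/16 = 93.75
  green wrinkled: 500 × 1/16 = 31.25
Contribution of yellow wrinkled: (100 − 93.75)² / 93.75 = 0.4167

0.417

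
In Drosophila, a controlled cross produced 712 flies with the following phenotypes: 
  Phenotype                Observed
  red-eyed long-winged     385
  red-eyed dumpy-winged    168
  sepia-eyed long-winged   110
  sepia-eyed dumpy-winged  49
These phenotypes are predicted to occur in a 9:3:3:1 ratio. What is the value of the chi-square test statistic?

Total ratio parts = 16. Expected numbers out of 712:
  red-eyed long-winged: 712 × 9/16 = 400.5
  red-eyed dumpy-winged: 712 × 3/16 = 133.5
  sepia-eyed long-winged: 712 × 3/16 = 133.5
  sepia-eyed dumpy-winged: 712 × 1/16 = 44.5
χ² = Σ (O − E)² / E
  red-eyed long-winged: (385 − 400.5)² / 400.5 = 0.5999
  red-eyed dumpy-winged: (168 − 133.5)² / 133.5 = 8.9157
  sepia-eyed long-winged: (110 − 133.5)² / 133.5 = 4.1367
  sepia-eyed dumpy-winged: (49 − 44.5)² / 44.5 = 0.4551
χ² = 0.5999 + 8.9157 + 4.1367 + 0.4551 = 14.1074 ≈ 14.107

14.107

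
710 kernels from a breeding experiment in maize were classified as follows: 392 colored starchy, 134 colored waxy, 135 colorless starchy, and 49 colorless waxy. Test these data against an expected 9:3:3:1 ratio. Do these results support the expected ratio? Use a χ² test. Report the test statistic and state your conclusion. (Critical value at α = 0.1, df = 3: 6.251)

0.650; consistent

The 9:3:3:1 ratio has 16 parts, so with N = 710 the expected counts are:
  colored starchy: 710 × 9/16 = 399.375
  colored waxy: 710 × 3/16 = 133.125
  colorless starchy: 710 × 3/16 = 133.125
  colorless waxy: 710 × 1/16 = 44.375
χ² = Σ (O − E)² / E
  colored starchy: (392 − 399.375)² / 399.375 = 0.1362
  colored waxy: (134 − 133.125)² / 133.125 = 0.0058
  colorless starchy: (135 − 133.125)² / 133.125 = 0.0264
  colorless waxy: (49 − 44.375)² / 44.375 = 0.4820
χ² = 0.1362 + 0.0058 + 0.0264 + 0.4820 = 0.6504 ≈ 0.650
Degrees of freedom = 4 − 1 = 3; critical value at α = 0.1 is 6.251.
Since 0.650 < 6.251, we fail to reject the null hypothesis — the data are consistent with the 9:3:3:1 ratio.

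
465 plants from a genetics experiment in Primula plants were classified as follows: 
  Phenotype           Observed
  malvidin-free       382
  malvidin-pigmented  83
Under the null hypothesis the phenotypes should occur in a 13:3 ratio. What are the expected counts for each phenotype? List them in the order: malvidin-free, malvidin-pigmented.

377.8125, 87.1875

Expected counts for N = 465 under a 13:3 ratio (total parts = 16):
  malvidin-free: 465 × 13/16 = 377.8125
  malvidin-pigmented: 465 × 3/16 = 87.1875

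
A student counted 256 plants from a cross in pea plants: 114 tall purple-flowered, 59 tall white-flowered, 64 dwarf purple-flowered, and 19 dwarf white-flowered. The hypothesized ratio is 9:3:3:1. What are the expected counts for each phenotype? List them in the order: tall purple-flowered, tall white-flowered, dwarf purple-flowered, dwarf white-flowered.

144, 48, 48, 16

Total ratio parts = 16. Expected numbers out of 256:
  tall purple-flowered: 256 × 9/16 = 144
  tall white-flowered: 256 × 3/16 = 48
  dwarf purple-flowered: 256 × 3/16 = 48
  dwarf white-flowered: 256 × 1/16 = 16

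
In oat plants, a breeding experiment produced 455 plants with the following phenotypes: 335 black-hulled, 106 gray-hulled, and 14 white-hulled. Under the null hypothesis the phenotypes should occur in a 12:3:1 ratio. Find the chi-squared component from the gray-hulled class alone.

5.017

The 12:3:1 ratio has 16 parts, so with N = 455 the expected counts are:
  black-hulled: 455 × 12/16 = 341.25
  gray-hulled: 455 × 3/16 = 85.3125
  white-hulled: 455 × 1/16 = 28.4375
Contribution of gray-hulled: (106 − 85.3125)² / 85.3125 = 5.0165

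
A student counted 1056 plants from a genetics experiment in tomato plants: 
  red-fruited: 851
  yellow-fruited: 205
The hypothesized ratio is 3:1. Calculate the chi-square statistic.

Under the 3:1 hypothesis (Σ ratio = 4, N = 1056):
  red-fruited: 1056 × 3/4 = 792
  yellow-fruited: 1056 × 1/4 = 264
χ² = Σ (O − E)² / E
  red-fruited: (851 − 792)² / 792 = 4.3952
  yellow-fruited: (205 − 264)² / 264 = 13.1856
χ² = 4.3952 + 13.1856 = 17.5808 ≈ 17.581

17.581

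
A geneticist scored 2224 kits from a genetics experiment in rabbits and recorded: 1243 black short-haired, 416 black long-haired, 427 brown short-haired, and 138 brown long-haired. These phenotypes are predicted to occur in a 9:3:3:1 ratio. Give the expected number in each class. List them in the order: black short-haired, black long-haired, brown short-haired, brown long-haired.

Under the 9:3:3:1 hypothesis (Σ ratio = 16, N = 2224):
  black short-haired: 2224 × 9/16 = 1251
  black long-haired: 2224 × 3/16 = 417
  brown short-haired: 2224 × 3/16 = 417
  brown long-haired: 2224 × 1/16 = 139

1251, 417, 417, 139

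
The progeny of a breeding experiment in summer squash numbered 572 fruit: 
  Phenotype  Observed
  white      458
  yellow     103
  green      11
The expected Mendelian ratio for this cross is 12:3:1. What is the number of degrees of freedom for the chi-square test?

A goodness-of-fit test with 3 phenotype classes has df = 3 − 1 = 2.

2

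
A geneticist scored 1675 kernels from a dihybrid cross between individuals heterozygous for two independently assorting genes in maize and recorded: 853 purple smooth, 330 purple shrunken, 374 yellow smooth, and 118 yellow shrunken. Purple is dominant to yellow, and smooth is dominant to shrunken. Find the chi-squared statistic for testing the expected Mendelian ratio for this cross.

A dihybrid F₂ with independent assortment and complete dominance at both loci gives a 9:3:3:1 phenotypic ratio.
Total ratio parts = 16. Expected numbers out of 1675:
  purple smooth: 1675 × 9/16 = 942.1875
  purple shrunken: 1675 × 3/16 = 314.0625
  yellow smooth: 1675 × 3/16 = 314.0625
  yellow shrunken: 1675 × 1/16 = 104.6875
χ² = Σ (O − E)² / E
  purple smooth: (853 − 942.1875)² / 942.1875 = 8.4425
  purple shrunken: (330 − 314.0625)² / 314.0625 = 0.8088
  yellow smooth: (374 − 314.0625)² / 314.0625 = 11.4388
  yellow shrunken: (118 − 104.6875)² / 104.6875 = 1.6929
χ² = 8.4425 + 0.8088 + 11.4388 + 1.6929 = 22.383

22.383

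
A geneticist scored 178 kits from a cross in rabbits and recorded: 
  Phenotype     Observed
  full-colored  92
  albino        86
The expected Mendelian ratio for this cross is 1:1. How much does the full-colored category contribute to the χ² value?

Expected counts for N = 178 under a 1:1 ratio (total parts = 2):
  full-colored: 178 × 1/2 = 89
  albino: 178 × 1/2 = 89
Contribution of full-colored: (92 − 89)² / 89 = 0.1011

0.101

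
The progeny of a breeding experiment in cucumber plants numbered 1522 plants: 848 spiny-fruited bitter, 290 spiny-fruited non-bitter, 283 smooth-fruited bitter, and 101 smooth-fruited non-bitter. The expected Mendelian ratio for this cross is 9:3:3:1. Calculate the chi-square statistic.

0.535

Under the 9:3:3:1 hypothesis (Σ ratio = 16, N = 1522):
  spiny-fruited bitter: 1522 × 9/16 = 856.125
  spiny-fruited non-bitter: 1522 × 3/16 = 285.375
  smooth-fruited bitter: 1522 × 3/16 = 285.375
  smooth-fruited non-bitter: 1522 × 1/16 = 95.125
χ² = Σ (O − E)² / E
  spiny-fruited bitter: (848 − 856.125)² / 856.125 = 0.0771
  spiny-fruited non-bitter: (290 − 285.375)² / 285.375 = 0.0750
  smooth-fruited bitter: (283 − 285.375)² / 285.375 = 0.0198
  smooth-fruited non-bitter: (101 − 95.125)² / 95.125 = 0.3628
χ² = 0.0771 + 0.0750 + 0.0198 + 0.3628 = 0.5347 ≈ 0.535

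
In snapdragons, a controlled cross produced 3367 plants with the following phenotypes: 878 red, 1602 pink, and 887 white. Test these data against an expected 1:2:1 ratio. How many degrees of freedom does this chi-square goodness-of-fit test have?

2

A goodness-of-fit test with 3 phenotype classes has df = 3 − 1 = 2.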